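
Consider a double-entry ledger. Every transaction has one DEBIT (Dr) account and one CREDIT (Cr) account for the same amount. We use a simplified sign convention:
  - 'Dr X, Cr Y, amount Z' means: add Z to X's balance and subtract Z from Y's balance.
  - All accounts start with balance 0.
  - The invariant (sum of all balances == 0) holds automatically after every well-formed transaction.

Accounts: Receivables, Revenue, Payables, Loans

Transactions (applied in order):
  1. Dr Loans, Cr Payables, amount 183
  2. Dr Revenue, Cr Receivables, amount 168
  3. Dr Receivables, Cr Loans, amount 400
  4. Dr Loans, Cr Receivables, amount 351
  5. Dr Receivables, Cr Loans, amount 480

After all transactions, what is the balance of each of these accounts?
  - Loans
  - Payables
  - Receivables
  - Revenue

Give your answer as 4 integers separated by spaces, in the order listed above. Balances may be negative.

After txn 1 (Dr Loans, Cr Payables, amount 183): Loans=183 Payables=-183
After txn 2 (Dr Revenue, Cr Receivables, amount 168): Loans=183 Payables=-183 Receivables=-168 Revenue=168
After txn 3 (Dr Receivables, Cr Loans, amount 400): Loans=-217 Payables=-183 Receivables=232 Revenue=168
After txn 4 (Dr Loans, Cr Receivables, amount 351): Loans=134 Payables=-183 Receivables=-119 Revenue=168
After txn 5 (Dr Receivables, Cr Loans, amount 480): Loans=-346 Payables=-183 Receivables=361 Revenue=168

Answer: -346 -183 361 168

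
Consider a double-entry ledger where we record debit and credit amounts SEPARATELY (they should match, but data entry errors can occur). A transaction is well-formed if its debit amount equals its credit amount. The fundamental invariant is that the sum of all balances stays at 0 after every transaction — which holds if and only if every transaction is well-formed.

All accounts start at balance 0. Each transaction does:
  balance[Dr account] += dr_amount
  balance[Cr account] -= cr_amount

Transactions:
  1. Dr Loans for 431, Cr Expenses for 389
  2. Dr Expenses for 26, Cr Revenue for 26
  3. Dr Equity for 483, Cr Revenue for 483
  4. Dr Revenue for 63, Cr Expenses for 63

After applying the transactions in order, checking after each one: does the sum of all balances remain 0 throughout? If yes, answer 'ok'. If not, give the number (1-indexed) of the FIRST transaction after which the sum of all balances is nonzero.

Answer: 1

Derivation:
After txn 1: dr=431 cr=389 sum_balances=42
After txn 2: dr=26 cr=26 sum_balances=42
After txn 3: dr=483 cr=483 sum_balances=42
After txn 4: dr=63 cr=63 sum_balances=42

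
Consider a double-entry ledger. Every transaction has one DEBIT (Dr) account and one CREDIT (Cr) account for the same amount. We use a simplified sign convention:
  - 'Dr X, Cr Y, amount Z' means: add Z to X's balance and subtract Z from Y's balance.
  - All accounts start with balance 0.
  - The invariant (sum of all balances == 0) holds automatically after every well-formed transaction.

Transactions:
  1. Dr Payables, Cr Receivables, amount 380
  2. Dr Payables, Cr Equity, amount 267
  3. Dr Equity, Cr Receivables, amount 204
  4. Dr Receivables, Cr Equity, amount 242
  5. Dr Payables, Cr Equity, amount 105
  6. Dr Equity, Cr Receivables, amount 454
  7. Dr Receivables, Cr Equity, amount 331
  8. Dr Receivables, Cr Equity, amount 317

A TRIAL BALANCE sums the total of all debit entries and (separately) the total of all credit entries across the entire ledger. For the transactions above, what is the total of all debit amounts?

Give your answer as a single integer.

Txn 1: debit+=380
Txn 2: debit+=267
Txn 3: debit+=204
Txn 4: debit+=242
Txn 5: debit+=105
Txn 6: debit+=454
Txn 7: debit+=331
Txn 8: debit+=317
Total debits = 2300

Answer: 2300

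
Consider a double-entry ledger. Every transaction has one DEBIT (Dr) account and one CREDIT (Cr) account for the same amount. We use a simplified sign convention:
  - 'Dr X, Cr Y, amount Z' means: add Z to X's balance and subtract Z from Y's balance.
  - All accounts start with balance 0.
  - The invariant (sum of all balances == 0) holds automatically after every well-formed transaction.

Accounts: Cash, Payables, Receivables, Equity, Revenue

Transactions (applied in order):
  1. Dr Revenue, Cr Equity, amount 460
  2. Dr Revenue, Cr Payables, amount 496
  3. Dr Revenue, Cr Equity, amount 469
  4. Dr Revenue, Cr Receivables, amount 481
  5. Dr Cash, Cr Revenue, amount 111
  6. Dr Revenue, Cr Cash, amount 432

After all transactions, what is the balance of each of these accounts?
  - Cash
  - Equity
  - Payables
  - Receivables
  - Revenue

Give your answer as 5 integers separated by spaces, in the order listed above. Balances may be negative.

After txn 1 (Dr Revenue, Cr Equity, amount 460): Equity=-460 Revenue=460
After txn 2 (Dr Revenue, Cr Payables, amount 496): Equity=-460 Payables=-496 Revenue=956
After txn 3 (Dr Revenue, Cr Equity, amount 469): Equity=-929 Payables=-496 Revenue=1425
After txn 4 (Dr Revenue, Cr Receivables, amount 481): Equity=-929 Payables=-496 Receivables=-481 Revenue=1906
After txn 5 (Dr Cash, Cr Revenue, amount 111): Cash=111 Equity=-929 Payables=-496 Receivables=-481 Revenue=1795
After txn 6 (Dr Revenue, Cr Cash, amount 432): Cash=-321 Equity=-929 Payables=-496 Receivables=-481 Revenue=2227

Answer: -321 -929 -496 -481 2227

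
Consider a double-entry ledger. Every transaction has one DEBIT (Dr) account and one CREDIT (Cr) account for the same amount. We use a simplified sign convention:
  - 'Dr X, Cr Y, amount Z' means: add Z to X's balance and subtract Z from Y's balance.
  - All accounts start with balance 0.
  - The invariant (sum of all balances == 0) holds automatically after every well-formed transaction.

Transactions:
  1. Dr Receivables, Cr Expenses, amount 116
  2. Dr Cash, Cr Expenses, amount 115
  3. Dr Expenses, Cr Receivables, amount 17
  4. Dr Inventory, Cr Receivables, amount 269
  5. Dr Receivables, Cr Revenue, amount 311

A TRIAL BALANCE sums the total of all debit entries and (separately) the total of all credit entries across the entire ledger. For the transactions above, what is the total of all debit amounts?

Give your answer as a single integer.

Answer: 828

Derivation:
Txn 1: debit+=116
Txn 2: debit+=115
Txn 3: debit+=17
Txn 4: debit+=269
Txn 5: debit+=311
Total debits = 828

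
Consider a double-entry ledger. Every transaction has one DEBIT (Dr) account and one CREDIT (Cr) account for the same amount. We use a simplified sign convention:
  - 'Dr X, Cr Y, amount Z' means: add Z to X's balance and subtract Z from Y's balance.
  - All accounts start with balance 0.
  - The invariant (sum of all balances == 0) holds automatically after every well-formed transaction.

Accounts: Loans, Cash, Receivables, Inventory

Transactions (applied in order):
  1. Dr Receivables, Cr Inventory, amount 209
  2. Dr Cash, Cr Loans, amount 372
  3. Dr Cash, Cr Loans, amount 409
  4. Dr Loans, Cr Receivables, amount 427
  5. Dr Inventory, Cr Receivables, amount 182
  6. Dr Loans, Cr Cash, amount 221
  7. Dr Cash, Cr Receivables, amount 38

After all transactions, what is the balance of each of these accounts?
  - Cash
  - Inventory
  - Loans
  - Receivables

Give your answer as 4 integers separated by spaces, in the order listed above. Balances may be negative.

Answer: 598 -27 -133 -438

Derivation:
After txn 1 (Dr Receivables, Cr Inventory, amount 209): Inventory=-209 Receivables=209
After txn 2 (Dr Cash, Cr Loans, amount 372): Cash=372 Inventory=-209 Loans=-372 Receivables=209
After txn 3 (Dr Cash, Cr Loans, amount 409): Cash=781 Inventory=-209 Loans=-781 Receivables=209
After txn 4 (Dr Loans, Cr Receivables, amount 427): Cash=781 Inventory=-209 Loans=-354 Receivables=-218
After txn 5 (Dr Inventory, Cr Receivables, amount 182): Cash=781 Inventory=-27 Loans=-354 Receivables=-400
After txn 6 (Dr Loans, Cr Cash, amount 221): Cash=560 Inventory=-27 Loans=-133 Receivables=-400
After txn 7 (Dr Cash, Cr Receivables, amount 38): Cash=598 Inventory=-27 Loans=-133 Receivables=-438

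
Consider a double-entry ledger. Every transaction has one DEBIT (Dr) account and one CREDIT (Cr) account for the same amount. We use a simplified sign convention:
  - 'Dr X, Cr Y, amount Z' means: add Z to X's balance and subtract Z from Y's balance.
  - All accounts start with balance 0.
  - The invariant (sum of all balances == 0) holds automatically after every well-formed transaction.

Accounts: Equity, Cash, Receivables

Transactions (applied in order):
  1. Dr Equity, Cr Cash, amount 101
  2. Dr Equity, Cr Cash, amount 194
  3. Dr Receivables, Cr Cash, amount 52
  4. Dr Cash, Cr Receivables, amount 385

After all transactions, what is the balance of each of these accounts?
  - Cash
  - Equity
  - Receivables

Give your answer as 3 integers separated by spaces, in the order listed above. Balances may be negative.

After txn 1 (Dr Equity, Cr Cash, amount 101): Cash=-101 Equity=101
After txn 2 (Dr Equity, Cr Cash, amount 194): Cash=-295 Equity=295
After txn 3 (Dr Receivables, Cr Cash, amount 52): Cash=-347 Equity=295 Receivables=52
After txn 4 (Dr Cash, Cr Receivables, amount 385): Cash=38 Equity=295 Receivables=-333

Answer: 38 295 -333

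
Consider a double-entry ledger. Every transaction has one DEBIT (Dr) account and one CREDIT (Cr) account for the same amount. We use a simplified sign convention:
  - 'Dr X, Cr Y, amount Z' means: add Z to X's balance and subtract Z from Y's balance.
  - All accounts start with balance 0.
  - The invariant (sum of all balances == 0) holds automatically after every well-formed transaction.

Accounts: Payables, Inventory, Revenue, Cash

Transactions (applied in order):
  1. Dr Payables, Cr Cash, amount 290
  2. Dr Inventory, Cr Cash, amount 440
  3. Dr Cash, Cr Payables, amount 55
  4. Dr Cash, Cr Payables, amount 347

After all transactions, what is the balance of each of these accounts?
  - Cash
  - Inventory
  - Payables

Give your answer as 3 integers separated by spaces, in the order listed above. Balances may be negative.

After txn 1 (Dr Payables, Cr Cash, amount 290): Cash=-290 Payables=290
After txn 2 (Dr Inventory, Cr Cash, amount 440): Cash=-730 Inventory=440 Payables=290
After txn 3 (Dr Cash, Cr Payables, amount 55): Cash=-675 Inventory=440 Payables=235
After txn 4 (Dr Cash, Cr Payables, amount 347): Cash=-328 Inventory=440 Payables=-112

Answer: -328 440 -112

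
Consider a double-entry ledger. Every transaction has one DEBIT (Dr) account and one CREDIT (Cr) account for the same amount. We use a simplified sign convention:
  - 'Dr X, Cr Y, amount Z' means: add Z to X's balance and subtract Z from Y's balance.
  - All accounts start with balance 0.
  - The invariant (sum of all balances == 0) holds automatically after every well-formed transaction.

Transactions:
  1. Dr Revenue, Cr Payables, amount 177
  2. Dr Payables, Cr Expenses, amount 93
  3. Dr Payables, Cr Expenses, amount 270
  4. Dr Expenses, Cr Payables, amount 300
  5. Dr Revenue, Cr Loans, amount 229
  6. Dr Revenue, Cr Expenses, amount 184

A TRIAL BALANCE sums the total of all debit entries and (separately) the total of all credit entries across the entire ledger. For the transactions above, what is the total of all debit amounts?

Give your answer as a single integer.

Answer: 1253

Derivation:
Txn 1: debit+=177
Txn 2: debit+=93
Txn 3: debit+=270
Txn 4: debit+=300
Txn 5: debit+=229
Txn 6: debit+=184
Total debits = 1253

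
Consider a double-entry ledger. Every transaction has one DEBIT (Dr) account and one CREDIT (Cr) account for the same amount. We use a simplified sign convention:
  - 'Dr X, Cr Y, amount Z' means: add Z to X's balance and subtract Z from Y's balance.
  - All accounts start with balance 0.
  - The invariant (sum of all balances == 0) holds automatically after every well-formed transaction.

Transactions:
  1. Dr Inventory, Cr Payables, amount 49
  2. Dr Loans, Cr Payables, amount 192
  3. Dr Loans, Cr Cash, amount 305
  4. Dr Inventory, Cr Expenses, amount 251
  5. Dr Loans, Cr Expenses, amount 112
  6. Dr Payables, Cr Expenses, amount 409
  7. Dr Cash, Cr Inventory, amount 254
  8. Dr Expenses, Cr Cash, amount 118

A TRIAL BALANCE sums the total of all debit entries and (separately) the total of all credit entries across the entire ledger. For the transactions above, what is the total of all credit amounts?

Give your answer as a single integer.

Txn 1: credit+=49
Txn 2: credit+=192
Txn 3: credit+=305
Txn 4: credit+=251
Txn 5: credit+=112
Txn 6: credit+=409
Txn 7: credit+=254
Txn 8: credit+=118
Total credits = 1690

Answer: 1690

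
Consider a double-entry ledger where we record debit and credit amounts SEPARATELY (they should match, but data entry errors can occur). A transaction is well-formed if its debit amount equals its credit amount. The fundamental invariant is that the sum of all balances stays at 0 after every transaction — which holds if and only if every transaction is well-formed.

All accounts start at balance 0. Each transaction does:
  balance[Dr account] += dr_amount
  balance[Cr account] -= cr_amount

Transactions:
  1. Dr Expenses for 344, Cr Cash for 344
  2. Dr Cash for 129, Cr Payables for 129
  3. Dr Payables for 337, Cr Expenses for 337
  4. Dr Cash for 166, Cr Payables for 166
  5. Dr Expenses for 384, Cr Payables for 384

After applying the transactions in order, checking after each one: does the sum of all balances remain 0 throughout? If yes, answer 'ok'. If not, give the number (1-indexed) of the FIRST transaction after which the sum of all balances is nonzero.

Answer: ok

Derivation:
After txn 1: dr=344 cr=344 sum_balances=0
After txn 2: dr=129 cr=129 sum_balances=0
After txn 3: dr=337 cr=337 sum_balances=0
After txn 4: dr=166 cr=166 sum_balances=0
After txn 5: dr=384 cr=384 sum_balances=0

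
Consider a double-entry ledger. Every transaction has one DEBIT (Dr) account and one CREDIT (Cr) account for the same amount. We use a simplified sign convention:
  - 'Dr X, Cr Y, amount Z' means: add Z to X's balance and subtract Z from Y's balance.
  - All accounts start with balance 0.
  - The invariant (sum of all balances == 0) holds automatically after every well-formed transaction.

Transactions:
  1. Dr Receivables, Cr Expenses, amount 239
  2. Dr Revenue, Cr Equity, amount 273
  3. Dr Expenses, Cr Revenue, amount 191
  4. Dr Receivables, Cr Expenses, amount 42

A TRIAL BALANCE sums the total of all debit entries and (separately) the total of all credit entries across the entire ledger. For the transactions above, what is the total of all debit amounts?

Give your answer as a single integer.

Answer: 745

Derivation:
Txn 1: debit+=239
Txn 2: debit+=273
Txn 3: debit+=191
Txn 4: debit+=42
Total debits = 745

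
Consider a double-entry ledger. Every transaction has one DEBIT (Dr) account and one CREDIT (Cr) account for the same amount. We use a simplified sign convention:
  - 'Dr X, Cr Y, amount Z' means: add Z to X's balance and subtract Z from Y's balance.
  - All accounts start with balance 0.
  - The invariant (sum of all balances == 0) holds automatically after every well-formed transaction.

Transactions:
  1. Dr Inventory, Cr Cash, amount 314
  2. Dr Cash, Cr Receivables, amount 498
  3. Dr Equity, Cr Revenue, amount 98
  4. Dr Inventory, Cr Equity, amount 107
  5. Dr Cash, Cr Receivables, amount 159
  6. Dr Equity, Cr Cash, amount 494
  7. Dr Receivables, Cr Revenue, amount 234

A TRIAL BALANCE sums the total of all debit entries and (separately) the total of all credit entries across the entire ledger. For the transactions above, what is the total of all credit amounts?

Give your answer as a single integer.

Answer: 1904

Derivation:
Txn 1: credit+=314
Txn 2: credit+=498
Txn 3: credit+=98
Txn 4: credit+=107
Txn 5: credit+=159
Txn 6: credit+=494
Txn 7: credit+=234
Total credits = 1904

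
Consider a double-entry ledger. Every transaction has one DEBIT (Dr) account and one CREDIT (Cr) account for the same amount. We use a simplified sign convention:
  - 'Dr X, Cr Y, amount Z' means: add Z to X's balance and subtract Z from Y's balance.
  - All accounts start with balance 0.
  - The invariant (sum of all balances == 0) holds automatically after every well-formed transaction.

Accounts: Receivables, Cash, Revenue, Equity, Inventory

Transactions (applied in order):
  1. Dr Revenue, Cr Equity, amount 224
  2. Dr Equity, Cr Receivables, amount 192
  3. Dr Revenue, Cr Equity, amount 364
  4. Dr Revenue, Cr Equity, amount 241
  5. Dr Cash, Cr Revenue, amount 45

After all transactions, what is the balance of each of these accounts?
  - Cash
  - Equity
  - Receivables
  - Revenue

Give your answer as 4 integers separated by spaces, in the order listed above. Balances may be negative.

Answer: 45 -637 -192 784

Derivation:
After txn 1 (Dr Revenue, Cr Equity, amount 224): Equity=-224 Revenue=224
After txn 2 (Dr Equity, Cr Receivables, amount 192): Equity=-32 Receivables=-192 Revenue=224
After txn 3 (Dr Revenue, Cr Equity, amount 364): Equity=-396 Receivables=-192 Revenue=588
After txn 4 (Dr Revenue, Cr Equity, amount 241): Equity=-637 Receivables=-192 Revenue=829
After txn 5 (Dr Cash, Cr Revenue, amount 45): Cash=45 Equity=-637 Receivables=-192 Revenue=784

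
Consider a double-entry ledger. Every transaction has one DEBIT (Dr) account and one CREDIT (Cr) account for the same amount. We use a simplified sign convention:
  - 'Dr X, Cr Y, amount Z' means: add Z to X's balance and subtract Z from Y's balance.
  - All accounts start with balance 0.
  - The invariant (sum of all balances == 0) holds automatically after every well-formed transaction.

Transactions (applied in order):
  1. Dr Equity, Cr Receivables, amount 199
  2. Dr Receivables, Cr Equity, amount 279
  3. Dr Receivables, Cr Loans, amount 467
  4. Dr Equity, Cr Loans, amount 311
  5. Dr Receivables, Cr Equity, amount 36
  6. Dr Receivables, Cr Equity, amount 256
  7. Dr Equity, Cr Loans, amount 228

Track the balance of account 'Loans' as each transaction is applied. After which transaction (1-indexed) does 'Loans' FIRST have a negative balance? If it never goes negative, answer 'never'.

After txn 1: Loans=0
After txn 2: Loans=0
After txn 3: Loans=-467

Answer: 3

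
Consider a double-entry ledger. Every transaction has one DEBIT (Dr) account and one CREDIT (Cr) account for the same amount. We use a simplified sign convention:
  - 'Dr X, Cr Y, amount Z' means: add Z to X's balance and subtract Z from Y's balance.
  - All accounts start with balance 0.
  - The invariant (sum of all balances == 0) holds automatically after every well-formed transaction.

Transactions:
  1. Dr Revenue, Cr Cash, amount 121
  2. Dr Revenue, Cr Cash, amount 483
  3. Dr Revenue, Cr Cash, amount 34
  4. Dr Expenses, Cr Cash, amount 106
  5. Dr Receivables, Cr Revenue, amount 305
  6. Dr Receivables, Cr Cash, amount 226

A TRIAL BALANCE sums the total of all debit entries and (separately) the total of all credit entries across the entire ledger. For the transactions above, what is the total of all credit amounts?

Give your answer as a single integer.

Answer: 1275

Derivation:
Txn 1: credit+=121
Txn 2: credit+=483
Txn 3: credit+=34
Txn 4: credit+=106
Txn 5: credit+=305
Txn 6: credit+=226
Total credits = 1275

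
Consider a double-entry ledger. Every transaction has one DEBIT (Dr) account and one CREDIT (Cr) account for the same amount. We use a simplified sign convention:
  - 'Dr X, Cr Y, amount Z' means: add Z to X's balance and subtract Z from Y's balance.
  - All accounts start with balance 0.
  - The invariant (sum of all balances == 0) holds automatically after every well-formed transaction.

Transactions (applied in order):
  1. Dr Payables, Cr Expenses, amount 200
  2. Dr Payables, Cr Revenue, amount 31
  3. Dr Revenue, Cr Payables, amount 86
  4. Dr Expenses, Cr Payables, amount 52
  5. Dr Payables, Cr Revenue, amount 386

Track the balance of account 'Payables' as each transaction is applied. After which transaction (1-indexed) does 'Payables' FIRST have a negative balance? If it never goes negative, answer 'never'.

Answer: never

Derivation:
After txn 1: Payables=200
After txn 2: Payables=231
After txn 3: Payables=145
After txn 4: Payables=93
After txn 5: Payables=479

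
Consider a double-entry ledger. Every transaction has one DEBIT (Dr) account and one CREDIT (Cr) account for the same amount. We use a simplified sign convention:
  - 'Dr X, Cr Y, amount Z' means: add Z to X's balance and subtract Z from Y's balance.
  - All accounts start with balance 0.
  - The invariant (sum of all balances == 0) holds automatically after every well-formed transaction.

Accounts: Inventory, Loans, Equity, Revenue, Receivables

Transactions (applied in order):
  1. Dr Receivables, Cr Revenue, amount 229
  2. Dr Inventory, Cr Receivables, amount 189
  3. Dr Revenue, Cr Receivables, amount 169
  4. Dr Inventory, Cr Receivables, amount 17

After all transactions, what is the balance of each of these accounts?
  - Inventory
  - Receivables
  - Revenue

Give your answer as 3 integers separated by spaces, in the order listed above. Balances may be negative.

Answer: 206 -146 -60

Derivation:
After txn 1 (Dr Receivables, Cr Revenue, amount 229): Receivables=229 Revenue=-229
After txn 2 (Dr Inventory, Cr Receivables, amount 189): Inventory=189 Receivables=40 Revenue=-229
After txn 3 (Dr Revenue, Cr Receivables, amount 169): Inventory=189 Receivables=-129 Revenue=-60
After txn 4 (Dr Inventory, Cr Receivables, amount 17): Inventory=206 Receivables=-146 Revenue=-60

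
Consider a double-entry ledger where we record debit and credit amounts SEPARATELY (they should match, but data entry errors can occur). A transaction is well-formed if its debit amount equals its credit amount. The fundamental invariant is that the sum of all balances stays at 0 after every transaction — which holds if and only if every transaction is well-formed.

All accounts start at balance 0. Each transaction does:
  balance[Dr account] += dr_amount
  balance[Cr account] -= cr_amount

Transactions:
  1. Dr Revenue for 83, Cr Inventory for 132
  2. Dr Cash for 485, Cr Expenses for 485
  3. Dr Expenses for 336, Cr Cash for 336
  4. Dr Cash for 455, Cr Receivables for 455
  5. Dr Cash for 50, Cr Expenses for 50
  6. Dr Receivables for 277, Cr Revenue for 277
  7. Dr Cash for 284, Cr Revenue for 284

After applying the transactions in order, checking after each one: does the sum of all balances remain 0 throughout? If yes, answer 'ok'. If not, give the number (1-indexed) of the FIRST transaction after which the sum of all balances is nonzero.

After txn 1: dr=83 cr=132 sum_balances=-49
After txn 2: dr=485 cr=485 sum_balances=-49
After txn 3: dr=336 cr=336 sum_balances=-49
After txn 4: dr=455 cr=455 sum_balances=-49
After txn 5: dr=50 cr=50 sum_balances=-49
After txn 6: dr=277 cr=277 sum_balances=-49
After txn 7: dr=284 cr=284 sum_balances=-49

Answer: 1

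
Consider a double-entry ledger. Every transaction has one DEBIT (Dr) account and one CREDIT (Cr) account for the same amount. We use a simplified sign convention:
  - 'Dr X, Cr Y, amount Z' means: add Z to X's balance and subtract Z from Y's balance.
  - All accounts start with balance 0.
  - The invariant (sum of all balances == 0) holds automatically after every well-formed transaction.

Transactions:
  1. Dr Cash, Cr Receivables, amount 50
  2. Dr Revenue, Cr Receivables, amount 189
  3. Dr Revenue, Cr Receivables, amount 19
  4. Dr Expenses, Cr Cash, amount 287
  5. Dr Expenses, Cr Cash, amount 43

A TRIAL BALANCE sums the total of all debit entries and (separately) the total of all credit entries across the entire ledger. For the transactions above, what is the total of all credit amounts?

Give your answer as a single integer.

Answer: 588

Derivation:
Txn 1: credit+=50
Txn 2: credit+=189
Txn 3: credit+=19
Txn 4: credit+=287
Txn 5: credit+=43
Total credits = 588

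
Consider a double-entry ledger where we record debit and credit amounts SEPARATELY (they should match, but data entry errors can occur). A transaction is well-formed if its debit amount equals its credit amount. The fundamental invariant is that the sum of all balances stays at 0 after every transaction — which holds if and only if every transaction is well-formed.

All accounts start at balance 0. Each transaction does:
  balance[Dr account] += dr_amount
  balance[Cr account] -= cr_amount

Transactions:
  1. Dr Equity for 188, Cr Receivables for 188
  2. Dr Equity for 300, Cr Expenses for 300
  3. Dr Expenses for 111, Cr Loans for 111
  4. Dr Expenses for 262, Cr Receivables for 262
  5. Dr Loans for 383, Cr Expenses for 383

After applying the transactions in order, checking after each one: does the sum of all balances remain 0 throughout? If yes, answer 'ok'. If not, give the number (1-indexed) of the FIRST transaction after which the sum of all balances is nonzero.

Answer: ok

Derivation:
After txn 1: dr=188 cr=188 sum_balances=0
After txn 2: dr=300 cr=300 sum_balances=0
After txn 3: dr=111 cr=111 sum_balances=0
After txn 4: dr=262 cr=262 sum_balances=0
After txn 5: dr=383 cr=383 sum_balances=0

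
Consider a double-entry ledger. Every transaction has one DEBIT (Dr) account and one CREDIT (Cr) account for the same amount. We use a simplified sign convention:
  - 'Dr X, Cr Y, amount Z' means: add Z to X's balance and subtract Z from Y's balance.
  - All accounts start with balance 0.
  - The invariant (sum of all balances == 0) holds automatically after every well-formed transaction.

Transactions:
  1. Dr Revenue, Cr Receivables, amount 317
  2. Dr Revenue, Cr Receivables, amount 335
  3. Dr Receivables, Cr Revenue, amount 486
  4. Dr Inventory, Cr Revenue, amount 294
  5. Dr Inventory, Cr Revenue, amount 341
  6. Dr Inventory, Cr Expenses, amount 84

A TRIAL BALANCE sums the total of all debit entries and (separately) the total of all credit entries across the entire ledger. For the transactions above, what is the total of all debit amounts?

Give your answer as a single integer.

Answer: 1857

Derivation:
Txn 1: debit+=317
Txn 2: debit+=335
Txn 3: debit+=486
Txn 4: debit+=294
Txn 5: debit+=341
Txn 6: debit+=84
Total debits = 1857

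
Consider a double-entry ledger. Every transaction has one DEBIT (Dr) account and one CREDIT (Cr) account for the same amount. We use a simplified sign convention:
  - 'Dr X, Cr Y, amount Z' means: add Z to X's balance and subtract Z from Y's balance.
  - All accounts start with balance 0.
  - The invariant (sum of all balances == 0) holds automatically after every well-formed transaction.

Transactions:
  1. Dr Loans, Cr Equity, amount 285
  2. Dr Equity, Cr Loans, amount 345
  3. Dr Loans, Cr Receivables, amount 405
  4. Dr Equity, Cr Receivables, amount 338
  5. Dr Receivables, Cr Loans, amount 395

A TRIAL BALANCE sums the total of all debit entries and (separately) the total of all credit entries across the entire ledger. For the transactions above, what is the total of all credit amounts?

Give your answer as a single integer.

Answer: 1768

Derivation:
Txn 1: credit+=285
Txn 2: credit+=345
Txn 3: credit+=405
Txn 4: credit+=338
Txn 5: credit+=395
Total credits = 1768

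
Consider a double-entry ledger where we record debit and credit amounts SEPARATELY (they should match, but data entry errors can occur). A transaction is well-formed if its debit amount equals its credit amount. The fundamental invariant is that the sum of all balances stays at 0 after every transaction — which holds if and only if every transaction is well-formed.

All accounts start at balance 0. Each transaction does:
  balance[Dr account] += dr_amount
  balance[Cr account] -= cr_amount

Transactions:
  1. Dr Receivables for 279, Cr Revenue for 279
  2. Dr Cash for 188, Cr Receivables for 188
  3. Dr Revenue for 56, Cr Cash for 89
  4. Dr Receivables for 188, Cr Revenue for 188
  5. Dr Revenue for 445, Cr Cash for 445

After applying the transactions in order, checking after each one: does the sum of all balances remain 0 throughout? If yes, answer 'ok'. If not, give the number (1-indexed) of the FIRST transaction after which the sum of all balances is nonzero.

Answer: 3

Derivation:
After txn 1: dr=279 cr=279 sum_balances=0
After txn 2: dr=188 cr=188 sum_balances=0
After txn 3: dr=56 cr=89 sum_balances=-33
After txn 4: dr=188 cr=188 sum_balances=-33
After txn 5: dr=445 cr=445 sum_balances=-33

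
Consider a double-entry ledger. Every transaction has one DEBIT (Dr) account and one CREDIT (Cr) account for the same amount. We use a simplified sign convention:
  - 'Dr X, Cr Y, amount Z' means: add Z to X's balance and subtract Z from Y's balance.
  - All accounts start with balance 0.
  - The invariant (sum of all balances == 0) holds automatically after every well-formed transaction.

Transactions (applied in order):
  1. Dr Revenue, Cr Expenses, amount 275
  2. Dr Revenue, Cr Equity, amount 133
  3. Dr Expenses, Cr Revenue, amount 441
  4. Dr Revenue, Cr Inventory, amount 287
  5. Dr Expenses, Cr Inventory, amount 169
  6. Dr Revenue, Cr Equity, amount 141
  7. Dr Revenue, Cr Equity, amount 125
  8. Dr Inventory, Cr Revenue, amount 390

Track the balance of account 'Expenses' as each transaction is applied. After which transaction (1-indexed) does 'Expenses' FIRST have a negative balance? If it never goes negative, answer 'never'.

After txn 1: Expenses=-275

Answer: 1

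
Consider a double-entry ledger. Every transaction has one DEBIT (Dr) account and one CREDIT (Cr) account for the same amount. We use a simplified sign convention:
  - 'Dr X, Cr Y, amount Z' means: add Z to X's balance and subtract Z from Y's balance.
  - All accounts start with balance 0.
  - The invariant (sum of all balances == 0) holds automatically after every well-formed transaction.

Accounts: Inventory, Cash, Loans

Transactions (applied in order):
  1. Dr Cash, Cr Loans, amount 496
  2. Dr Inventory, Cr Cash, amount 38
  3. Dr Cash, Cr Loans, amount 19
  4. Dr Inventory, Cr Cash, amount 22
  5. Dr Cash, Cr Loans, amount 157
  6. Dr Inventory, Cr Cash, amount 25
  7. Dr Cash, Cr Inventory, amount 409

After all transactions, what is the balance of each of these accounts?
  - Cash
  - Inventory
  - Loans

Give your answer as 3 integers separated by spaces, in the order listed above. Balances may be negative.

After txn 1 (Dr Cash, Cr Loans, amount 496): Cash=496 Loans=-496
After txn 2 (Dr Inventory, Cr Cash, amount 38): Cash=458 Inventory=38 Loans=-496
After txn 3 (Dr Cash, Cr Loans, amount 19): Cash=477 Inventory=38 Loans=-515
After txn 4 (Dr Inventory, Cr Cash, amount 22): Cash=455 Inventory=60 Loans=-515
After txn 5 (Dr Cash, Cr Loans, amount 157): Cash=612 Inventory=60 Loans=-672
After txn 6 (Dr Inventory, Cr Cash, amount 25): Cash=587 Inventory=85 Loans=-672
After txn 7 (Dr Cash, Cr Inventory, amount 409): Cash=996 Inventory=-324 Loans=-672

Answer: 996 -324 -672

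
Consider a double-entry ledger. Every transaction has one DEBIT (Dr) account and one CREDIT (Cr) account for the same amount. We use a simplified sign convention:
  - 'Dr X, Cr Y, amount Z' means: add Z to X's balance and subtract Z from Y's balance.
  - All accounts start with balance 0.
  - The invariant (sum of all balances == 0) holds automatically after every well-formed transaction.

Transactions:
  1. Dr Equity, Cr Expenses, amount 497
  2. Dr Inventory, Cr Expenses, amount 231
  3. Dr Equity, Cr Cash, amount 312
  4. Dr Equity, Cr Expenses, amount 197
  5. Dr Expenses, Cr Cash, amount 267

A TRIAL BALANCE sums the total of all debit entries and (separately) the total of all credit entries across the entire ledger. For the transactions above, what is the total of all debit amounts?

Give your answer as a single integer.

Txn 1: debit+=497
Txn 2: debit+=231
Txn 3: debit+=312
Txn 4: debit+=197
Txn 5: debit+=267
Total debits = 1504

Answer: 1504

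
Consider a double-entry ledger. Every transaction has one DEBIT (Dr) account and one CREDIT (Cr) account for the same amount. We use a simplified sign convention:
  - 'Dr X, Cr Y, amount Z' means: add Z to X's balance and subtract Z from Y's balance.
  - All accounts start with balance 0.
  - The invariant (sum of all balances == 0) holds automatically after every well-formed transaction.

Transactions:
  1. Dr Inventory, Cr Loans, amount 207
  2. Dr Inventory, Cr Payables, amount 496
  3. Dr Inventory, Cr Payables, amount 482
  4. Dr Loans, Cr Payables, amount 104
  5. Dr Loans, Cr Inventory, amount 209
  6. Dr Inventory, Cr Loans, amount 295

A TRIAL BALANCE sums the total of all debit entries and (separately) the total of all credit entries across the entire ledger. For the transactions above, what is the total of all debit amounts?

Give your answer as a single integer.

Txn 1: debit+=207
Txn 2: debit+=496
Txn 3: debit+=482
Txn 4: debit+=104
Txn 5: debit+=209
Txn 6: debit+=295
Total debits = 1793

Answer: 1793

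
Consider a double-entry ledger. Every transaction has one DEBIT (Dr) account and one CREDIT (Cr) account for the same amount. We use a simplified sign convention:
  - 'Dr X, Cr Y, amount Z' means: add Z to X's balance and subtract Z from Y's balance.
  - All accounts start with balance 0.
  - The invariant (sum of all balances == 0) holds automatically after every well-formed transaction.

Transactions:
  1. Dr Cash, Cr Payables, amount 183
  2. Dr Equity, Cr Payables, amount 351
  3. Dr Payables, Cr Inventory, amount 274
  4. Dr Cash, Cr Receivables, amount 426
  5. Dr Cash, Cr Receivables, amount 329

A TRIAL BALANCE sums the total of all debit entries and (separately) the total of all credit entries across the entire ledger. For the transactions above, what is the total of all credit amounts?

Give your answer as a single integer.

Answer: 1563

Derivation:
Txn 1: credit+=183
Txn 2: credit+=351
Txn 3: credit+=274
Txn 4: credit+=426
Txn 5: credit+=329
Total credits = 1563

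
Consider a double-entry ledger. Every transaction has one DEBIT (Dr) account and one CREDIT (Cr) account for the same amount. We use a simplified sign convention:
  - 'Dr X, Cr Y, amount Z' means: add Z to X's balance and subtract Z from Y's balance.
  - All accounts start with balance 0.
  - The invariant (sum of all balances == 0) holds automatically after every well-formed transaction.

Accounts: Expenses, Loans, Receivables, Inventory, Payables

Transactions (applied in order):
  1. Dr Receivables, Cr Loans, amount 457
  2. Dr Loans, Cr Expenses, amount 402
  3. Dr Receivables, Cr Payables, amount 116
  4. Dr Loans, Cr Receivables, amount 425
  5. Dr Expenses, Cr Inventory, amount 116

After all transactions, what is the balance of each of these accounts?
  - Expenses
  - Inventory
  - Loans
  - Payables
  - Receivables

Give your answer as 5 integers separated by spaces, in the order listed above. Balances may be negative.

After txn 1 (Dr Receivables, Cr Loans, amount 457): Loans=-457 Receivables=457
After txn 2 (Dr Loans, Cr Expenses, amount 402): Expenses=-402 Loans=-55 Receivables=457
After txn 3 (Dr Receivables, Cr Payables, amount 116): Expenses=-402 Loans=-55 Payables=-116 Receivables=573
After txn 4 (Dr Loans, Cr Receivables, amount 425): Expenses=-402 Loans=370 Payables=-116 Receivables=148
After txn 5 (Dr Expenses, Cr Inventory, amount 116): Expenses=-286 Inventory=-116 Loans=370 Payables=-116 Receivables=148

Answer: -286 -116 370 -116 148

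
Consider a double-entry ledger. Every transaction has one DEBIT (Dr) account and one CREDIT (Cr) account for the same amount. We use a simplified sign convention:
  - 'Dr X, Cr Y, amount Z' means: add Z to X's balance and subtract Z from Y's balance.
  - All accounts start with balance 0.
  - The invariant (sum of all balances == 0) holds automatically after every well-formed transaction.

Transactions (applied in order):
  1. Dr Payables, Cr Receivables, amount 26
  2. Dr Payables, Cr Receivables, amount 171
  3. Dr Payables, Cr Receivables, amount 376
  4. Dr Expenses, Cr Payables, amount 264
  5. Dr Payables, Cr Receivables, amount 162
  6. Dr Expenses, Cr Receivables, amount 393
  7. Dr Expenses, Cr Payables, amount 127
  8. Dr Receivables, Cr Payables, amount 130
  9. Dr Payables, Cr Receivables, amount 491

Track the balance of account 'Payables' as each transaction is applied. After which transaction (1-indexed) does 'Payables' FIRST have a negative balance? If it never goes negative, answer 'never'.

After txn 1: Payables=26
After txn 2: Payables=197
After txn 3: Payables=573
After txn 4: Payables=309
After txn 5: Payables=471
After txn 6: Payables=471
After txn 7: Payables=344
After txn 8: Payables=214
After txn 9: Payables=705

Answer: never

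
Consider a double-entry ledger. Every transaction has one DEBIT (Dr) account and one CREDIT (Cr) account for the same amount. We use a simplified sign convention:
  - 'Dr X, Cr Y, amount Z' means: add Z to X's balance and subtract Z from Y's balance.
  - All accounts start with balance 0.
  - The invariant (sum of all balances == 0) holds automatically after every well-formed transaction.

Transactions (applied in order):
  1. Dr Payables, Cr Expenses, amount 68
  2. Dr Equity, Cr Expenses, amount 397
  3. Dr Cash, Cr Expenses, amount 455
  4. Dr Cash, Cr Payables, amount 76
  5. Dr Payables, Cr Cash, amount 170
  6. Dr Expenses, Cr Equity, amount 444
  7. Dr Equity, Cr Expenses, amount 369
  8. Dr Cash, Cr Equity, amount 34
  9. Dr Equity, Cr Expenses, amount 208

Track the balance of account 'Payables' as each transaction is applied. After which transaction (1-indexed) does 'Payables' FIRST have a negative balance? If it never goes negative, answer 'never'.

After txn 1: Payables=68
After txn 2: Payables=68
After txn 3: Payables=68
After txn 4: Payables=-8

Answer: 4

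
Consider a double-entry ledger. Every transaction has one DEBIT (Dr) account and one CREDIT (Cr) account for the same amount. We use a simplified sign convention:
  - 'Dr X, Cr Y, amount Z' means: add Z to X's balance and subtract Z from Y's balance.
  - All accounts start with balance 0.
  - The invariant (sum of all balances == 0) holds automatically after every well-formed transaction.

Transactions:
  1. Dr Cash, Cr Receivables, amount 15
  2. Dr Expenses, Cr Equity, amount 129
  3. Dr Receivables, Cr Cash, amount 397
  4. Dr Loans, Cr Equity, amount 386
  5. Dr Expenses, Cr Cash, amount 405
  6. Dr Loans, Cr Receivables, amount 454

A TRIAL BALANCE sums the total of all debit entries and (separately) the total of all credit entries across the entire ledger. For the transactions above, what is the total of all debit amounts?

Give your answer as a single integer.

Txn 1: debit+=15
Txn 2: debit+=129
Txn 3: debit+=397
Txn 4: debit+=386
Txn 5: debit+=405
Txn 6: debit+=454
Total debits = 1786

Answer: 1786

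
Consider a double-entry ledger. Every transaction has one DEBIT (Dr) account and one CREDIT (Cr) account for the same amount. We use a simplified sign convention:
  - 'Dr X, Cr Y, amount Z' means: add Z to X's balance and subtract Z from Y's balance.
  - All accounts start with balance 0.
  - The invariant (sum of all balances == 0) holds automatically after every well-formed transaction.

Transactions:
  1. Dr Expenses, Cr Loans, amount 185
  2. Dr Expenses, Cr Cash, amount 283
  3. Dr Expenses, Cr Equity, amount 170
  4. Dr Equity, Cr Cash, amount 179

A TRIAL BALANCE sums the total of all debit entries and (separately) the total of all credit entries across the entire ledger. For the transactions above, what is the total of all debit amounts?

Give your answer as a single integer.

Answer: 817

Derivation:
Txn 1: debit+=185
Txn 2: debit+=283
Txn 3: debit+=170
Txn 4: debit+=179
Total debits = 817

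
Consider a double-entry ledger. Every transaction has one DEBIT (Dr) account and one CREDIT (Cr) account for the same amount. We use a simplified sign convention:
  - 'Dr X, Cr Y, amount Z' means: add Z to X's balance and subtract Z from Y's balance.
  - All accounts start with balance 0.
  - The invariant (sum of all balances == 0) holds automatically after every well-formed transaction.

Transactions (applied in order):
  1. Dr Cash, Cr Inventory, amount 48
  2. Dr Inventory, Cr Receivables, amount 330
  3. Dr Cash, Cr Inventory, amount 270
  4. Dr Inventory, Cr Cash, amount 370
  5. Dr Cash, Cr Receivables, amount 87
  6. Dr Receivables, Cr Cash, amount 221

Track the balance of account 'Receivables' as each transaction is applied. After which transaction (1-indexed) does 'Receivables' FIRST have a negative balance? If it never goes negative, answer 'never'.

Answer: 2

Derivation:
After txn 1: Receivables=0
After txn 2: Receivables=-330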